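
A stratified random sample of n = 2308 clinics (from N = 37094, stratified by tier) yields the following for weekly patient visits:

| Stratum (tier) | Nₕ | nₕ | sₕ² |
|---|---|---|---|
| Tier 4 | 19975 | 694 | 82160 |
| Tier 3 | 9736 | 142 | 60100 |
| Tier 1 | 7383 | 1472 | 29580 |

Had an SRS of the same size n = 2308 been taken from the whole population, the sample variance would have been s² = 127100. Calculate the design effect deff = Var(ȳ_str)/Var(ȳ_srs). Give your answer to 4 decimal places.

1.2103

Var(ȳ_str) = Σ Wₕ²(1−fₕ)sₕ²/nₕ with Wₕ = Nₕ/37094:
  Tier 4: (19975/37094)²·(1−694/19975)·82160/694 = 33.136754
  Tier 3: (9736/37094)²·(1−142/9736)·60100/142 = 28.731551
  Tier 1: (7383/37094)²·(1−1472/7383)·29580/1472 = 0.63734833
  → Var(ȳ_str) = 62.505653.
Var(ȳ_srs) = (1 − 2308/37094)·127100/2308 = 51.642894.
deff = 62.505653 / 51.642894 = 1.2103.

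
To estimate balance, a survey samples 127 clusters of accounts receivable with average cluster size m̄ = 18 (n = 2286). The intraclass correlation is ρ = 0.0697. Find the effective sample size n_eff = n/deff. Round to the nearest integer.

deff = 1 + (18 − 1)·0.0697 = 1 + 1.1849 = 2.1849.
n_eff = 2286 / 2.1849 = 1046.

1046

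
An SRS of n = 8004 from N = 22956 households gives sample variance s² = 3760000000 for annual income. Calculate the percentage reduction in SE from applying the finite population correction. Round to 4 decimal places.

19.2948

f = n/N = 8004/22956 = 0.34866702.
SE_no-fpc = √(s²/n) = 685.39413; SE_fpc = √((1−f)s²/n) = 553.14873.
Ratio = √(1−f) = 0.80705203. Reduction = 100·(1 − 0.80705203) = 19.2948%.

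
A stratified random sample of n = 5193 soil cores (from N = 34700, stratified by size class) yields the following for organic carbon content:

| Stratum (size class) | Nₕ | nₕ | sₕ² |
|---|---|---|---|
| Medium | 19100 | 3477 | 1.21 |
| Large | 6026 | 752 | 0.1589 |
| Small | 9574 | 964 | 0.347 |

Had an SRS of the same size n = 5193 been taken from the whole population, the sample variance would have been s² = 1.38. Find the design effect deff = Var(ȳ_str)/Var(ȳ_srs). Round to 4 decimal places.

0.5154

Var(ȳ_str) = Σ Wₕ²(1−fₕ)sₕ²/nₕ with Wₕ = Nₕ/34700:
  Medium: (19100/34700)²·(1−3477/19100)·1.21/3477 = 8.6242141 × 10^-5
  Large: (6026/34700)²·(1−752/6026)·0.1589/752 = 5.5772018 × 10^-6
  Small: (9574/34700)²·(1−964/9574)·0.347/964 = 2.4642801 × 10^-5
  → Var(ȳ_str) = 1.1646214 × 10^-4.
Var(ȳ_srs) = (1 − 5193/34700)·1.38/5193 = 2.2597289 × 10^-4.
deff = (1.1646214 × 10^-4) / (2.2597289 × 10^-4) = 0.5154.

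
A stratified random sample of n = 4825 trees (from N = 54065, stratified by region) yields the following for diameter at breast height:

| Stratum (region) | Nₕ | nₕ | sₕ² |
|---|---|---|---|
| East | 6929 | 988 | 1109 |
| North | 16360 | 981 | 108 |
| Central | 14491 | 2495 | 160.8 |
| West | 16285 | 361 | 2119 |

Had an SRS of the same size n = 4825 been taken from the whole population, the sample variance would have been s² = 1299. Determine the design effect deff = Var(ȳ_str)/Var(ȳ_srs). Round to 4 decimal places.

Var(ȳ_str) = Σ Wₕ²(1−fₕ)sₕ²/nₕ with Wₕ = Nₕ/54065:
  East: (6929/54065)²·(1−988/6929)·1109/988 = 0.015807832
  North: (16360/54065)²·(1−981/16360)·108/981 = 0.0094761893
  Central: (14491/54065)²·(1−2495/14491)·160.8/2495 = 0.0038328153
  West: (16285/54065)²·(1−361/16285)·2119/361 = 0.52075239
  → Var(ȳ_str) = 0.54986923.
Var(ȳ_srs) = (1 − 4825/54065)·1299/4825 = 0.24519616.
deff = 0.54986923 / 0.24519616 = 2.2426.

2.2426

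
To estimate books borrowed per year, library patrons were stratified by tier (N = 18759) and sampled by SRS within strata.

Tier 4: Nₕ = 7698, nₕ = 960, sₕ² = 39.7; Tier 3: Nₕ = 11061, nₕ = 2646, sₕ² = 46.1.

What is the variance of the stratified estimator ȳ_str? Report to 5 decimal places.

0.01070

Var(ȳ_str) = Σₕ Wₕ²(1 − fₕ)sₕ²/nₕ with Wₕ = Nₕ/N, N = 18759.
Tier 4: Wₕ = 0.41036303; term = 0.41036303²·(1 − 0.12470772)·39.7/960 = 0.0060954928.
Tier 3: Wₕ = 0.58963697; term = 0.58963697²·(1 − 0.23921888)·46.1/2646 = 0.0046082946.
Sum = 0.010703787.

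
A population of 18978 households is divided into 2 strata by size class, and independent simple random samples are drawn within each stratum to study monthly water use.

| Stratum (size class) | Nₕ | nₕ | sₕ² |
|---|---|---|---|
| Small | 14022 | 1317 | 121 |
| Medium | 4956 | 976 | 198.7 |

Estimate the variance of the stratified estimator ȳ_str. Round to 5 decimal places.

0.05659

Var(ȳ_str) = Σₕ Wₕ²(1 − fₕ)sₕ²/nₕ with Wₕ = Nₕ/N, N = 18978.
Small: Wₕ = 0.73885552; term = 0.73885552²·(1 − 0.09392383)·121/1317 = 0.045444711.
Medium: Wₕ = 0.26114448; term = 0.26114448²·(1 − 0.19693301)·198.7/976 = 0.011149658.
Sum = 0.056594369.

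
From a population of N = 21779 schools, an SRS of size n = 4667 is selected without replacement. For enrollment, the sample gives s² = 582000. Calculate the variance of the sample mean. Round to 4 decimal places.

97.9824

Under SRS without replacement, Var(ȳ) = (1 − f)·s²/n with f = n/N = 4667/21779 = 0.21428899.
Var(ȳ) = (1 − 0.21428899)·582000/4667 = 0.78571101·124.70538 = 97.982388.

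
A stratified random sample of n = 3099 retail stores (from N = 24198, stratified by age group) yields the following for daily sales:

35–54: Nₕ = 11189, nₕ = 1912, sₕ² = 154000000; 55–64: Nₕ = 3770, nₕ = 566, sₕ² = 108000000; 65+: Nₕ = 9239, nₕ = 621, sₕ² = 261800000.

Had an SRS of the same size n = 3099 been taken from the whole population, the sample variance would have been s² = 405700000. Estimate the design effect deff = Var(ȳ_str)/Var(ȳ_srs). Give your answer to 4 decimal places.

Var(ȳ_str) = Σ Wₕ²(1−fₕ)sₕ²/nₕ with Wₕ = Nₕ/24198:
  35–54: (11189/24198)²·(1−1912/11189)·154000000/1912 = 14278.176
  55–64: (3770/24198)²·(1−566/3770)·108000000/566 = 3936.246
  65+: (9239/24198)²·(1−621/9239)·261800000/621 = 57325.857
  → Var(ȳ_str) = 75540.279.
Var(ȳ_srs) = (1 − 3099/24198)·405700000/3099 = 114147.35.
deff = 75540.279 / 114147.35 = 0.6618.

0.6618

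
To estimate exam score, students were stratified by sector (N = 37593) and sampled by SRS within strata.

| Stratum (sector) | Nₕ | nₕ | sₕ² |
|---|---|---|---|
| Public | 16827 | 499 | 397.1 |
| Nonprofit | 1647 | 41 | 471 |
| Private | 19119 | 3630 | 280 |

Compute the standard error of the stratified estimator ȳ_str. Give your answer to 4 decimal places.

Var(ȳ_str) = Σₕ Wₕ²(1 − fₕ)sₕ²/nₕ with Wₕ = Nₕ/N, N = 37593.
Public: Wₕ = 0.44760993; term = 0.44760993²·(1 − 0.02965472)·397.1/499 = 0.15471238.
Nonprofit: Wₕ = 0.04381135; term = 0.04381135²·(1 − 0.02489375)·471/41 = 0.021501176.
Private: Wₕ = 0.50857872; term = 0.50857872²·(1 − 0.18986349)·280/3630 = 0.016163149.
Sum = 0.19237671.
SE = √(0.19237671) = 0.4386.

0.4386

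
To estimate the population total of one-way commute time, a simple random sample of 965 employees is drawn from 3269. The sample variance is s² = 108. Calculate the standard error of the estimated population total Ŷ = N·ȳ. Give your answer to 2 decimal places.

Var(Ŷ) = N²·Var(ȳ) = N²·(1 − n/N)·s²/n.
f = 965/3269 = 0.29519731; Var(ȳ) = 0.70480269·108/965 = 0.078879472.
Var(Ŷ) = 3269² · 0.078879472 = 842934.51.
SE(Ŷ) = √(842934.51) = 918.11.

918.11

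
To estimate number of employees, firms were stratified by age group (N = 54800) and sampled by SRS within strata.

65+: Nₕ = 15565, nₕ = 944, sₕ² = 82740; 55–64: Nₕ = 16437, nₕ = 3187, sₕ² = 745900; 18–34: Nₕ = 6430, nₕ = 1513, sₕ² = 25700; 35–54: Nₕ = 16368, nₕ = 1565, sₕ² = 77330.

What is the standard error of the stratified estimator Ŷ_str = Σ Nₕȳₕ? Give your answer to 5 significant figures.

288840

Var(Ŷ_str) = Σₕ Nₕ²(1 − fₕ)sₕ²/nₕ.
65+: 15565²·(1 − 944/15565)·82740/944 = 1.9946639 × 10^10.
55–64: 16437²·(1 − 3187/16437)·745900/3187 = 5.0972622 × 10^10.
18–34: 6430²·(1 − 1513/6430)·25700/1513 = 5.3703844 × 10^8.
35–54: 16368²·(1 − 1565/16368)·77330/1565 = 1.197234 × 10^10.
Sum = 8.3428639 × 10^10.
SE = √(8.3428639 × 10^10) = 288840.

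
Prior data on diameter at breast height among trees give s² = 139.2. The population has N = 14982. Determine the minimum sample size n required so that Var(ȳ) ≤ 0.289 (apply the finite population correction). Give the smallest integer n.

Without fpc, n₀ = s²/D = 139.2/0.289 = 481.6609.
With fpc, (1 − n/N)·s²/n ≤ D requires n ≥ n₀/(1 + n₀/N) = 481.6609/(1 + 481.6609/14982) = 466.6582.
Rounding up, n = 467.

467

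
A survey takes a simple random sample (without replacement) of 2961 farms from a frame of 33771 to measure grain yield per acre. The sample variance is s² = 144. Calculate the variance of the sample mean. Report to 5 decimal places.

Under SRS without replacement, Var(ȳ) = (1 − f)·s²/n with f = n/N = 2961/33771 = 0.08767878.
Var(ȳ) = (1 − 0.08767878)·144/2961 = 0.91232122·0.048632219 = 0.044368205.

0.04437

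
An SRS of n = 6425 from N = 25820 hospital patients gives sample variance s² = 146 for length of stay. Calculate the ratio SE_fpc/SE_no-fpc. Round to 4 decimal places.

f = n/N = 6425/25820 = 0.24883811.
SE_no-fpc = √(s²/n) = 0.15074394; SE_fpc = √((1−f)s²/n) = 0.13064916.
Ratio = √(1−f) = 0.86669596.

0.8667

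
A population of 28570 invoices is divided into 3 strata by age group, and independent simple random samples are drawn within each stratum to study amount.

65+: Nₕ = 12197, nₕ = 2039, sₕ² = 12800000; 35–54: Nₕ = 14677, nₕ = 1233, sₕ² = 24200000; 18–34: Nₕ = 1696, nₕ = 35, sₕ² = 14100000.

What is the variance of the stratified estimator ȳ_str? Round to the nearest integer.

Var(ȳ_str) = Σₕ Wₕ²(1 − fₕ)sₕ²/nₕ with Wₕ = Nₕ/N, N = 28570.
65+: Wₕ = 0.42691635; term = 0.42691635²·(1 − 0.16717226)·12800000/2039 = 952.86965.
35–54: Wₕ = 0.51372069; term = 0.51372069²·(1 − 0.08400899)·24200000/1233 = 4744.5782.
18–34: Wₕ = 0.05936297; term = 0.05936297²·(1 − 0.02063679)·14100000/35 = 1390.3562.
Sum = 7087.8041.

7088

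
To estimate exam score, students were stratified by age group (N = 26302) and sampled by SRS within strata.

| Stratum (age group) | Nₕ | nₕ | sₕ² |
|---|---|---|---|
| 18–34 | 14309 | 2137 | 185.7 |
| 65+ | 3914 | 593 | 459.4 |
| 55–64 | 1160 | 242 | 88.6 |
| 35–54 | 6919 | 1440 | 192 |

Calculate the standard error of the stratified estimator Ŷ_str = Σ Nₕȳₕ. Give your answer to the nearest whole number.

Var(Ŷ_str) = Σₕ Nₕ²(1 − fₕ)sₕ²/nₕ.
18–34: 14309²·(1 − 2137/14309)·185.7/2137 = 1.5134867 × 10^7.
65+: 3914²·(1 − 593/3914)·459.4/593 = 1.0069919 × 10^7.
55–64: 1160²·(1 − 242/1160)·88.6/242 = 389869.29.
35–54: 6919²·(1 − 1440/6919)·192/1440 = 5.0545601 × 10^6.
Sum = 3.0649215 × 10^7.
SE = √(3.0649215 × 10^7) = 5536.

5536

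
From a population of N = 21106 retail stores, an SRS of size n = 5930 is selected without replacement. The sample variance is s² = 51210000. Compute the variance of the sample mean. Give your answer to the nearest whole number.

Under SRS without replacement, Var(ȳ) = (1 − f)·s²/n with f = n/N = 5930/21106 = 0.28096276.
Var(ȳ) = (1 − 0.28096276)·51210000/5930 = 0.71903724·8635.7504 = 6209.4262.

6209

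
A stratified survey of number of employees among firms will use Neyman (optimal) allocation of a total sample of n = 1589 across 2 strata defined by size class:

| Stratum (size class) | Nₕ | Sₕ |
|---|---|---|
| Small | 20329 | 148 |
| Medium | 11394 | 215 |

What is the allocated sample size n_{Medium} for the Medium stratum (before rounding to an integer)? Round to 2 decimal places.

713.14

Neyman allocation: nₕ = n·NₕSₕ / Σⱼ NⱼSⱼ.
Σ NⱼSⱼ = 20329·148 + 11394·215 = 5.458402 × 10^6.
n_{Medium} = 1589·11394·215 / (5.458402 × 10^6) = 713.14.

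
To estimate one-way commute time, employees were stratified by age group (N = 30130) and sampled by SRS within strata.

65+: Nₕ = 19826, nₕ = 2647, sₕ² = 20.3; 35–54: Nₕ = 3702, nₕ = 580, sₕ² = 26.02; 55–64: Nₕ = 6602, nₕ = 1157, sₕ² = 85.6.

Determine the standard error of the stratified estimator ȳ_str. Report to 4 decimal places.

Var(ȳ_str) = Σₕ Wₕ²(1 − fₕ)sₕ²/nₕ with Wₕ = Nₕ/N, N = 30130.
65+: Wₕ = 0.65801527; term = 0.65801527²·(1 − 0.13351155)·20.3/2647 = 0.0028772448.
35–54: Wₕ = 0.12286757; term = 0.12286757²·(1 − 0.15667207)·26.02/580 = 5.7115022 × 10^-4.
55–64: Wₕ = 0.21911716; term = 0.21911716²·(1 − 0.17524992)·85.6/1157 = 0.0029296487.
Sum = 0.0063780437.
SE = √(0.0063780437) = 0.0799.

0.0799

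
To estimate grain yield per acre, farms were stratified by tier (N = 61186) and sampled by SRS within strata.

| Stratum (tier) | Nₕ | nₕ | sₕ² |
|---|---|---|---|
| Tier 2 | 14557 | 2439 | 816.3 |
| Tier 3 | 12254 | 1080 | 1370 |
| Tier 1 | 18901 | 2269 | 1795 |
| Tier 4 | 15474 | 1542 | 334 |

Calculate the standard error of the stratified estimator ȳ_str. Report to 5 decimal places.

0.37559

Var(ȳ_str) = Σₕ Wₕ²(1 − fₕ)sₕ²/nₕ with Wₕ = Nₕ/N, N = 61186.
Tier 2: Wₕ = 0.23791390; term = 0.23791390²·(1 − 0.16754826)·816.3/2439 = 0.015770182.
Tier 3: Wₕ = 0.20027457; term = 0.20027457²·(1 − 0.08813449)·1370/1080 = 0.04639586.
Tier 1: Wₕ = 0.30891054; term = 0.30891054²·(1 − 0.12004656)·1795/2269 = 0.066428599.
Tier 4: Wₕ = 0.25290099; term = 0.25290099²·(1 − 0.09965103)·334/1542 = 0.012473089.
Sum = 0.14106773.
SE = √(0.14106773) = 0.37559.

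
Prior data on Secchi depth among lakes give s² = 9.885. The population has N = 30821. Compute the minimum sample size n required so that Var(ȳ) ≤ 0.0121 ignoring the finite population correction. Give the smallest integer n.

Without fpc, n₀ = s²/D = 9.885/0.0121 = 816.9421.
Rounding up, n = 817.

817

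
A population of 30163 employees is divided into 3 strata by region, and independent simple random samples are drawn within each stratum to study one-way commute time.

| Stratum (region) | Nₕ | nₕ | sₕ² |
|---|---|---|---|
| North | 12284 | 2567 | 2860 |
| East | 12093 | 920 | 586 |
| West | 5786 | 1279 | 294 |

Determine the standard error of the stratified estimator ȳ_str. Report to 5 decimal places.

0.49735

Var(ȳ_str) = Σₕ Wₕ²(1 − fₕ)sₕ²/nₕ with Wₕ = Nₕ/N, N = 30163.
North: Wₕ = 0.40725392; term = 0.40725392²·(1 − 0.20897102)·2860/2567 = 0.14617164.
East: Wₕ = 0.40092166; term = 0.40092166²·(1 − 0.07607707)·586/920 = 0.094594214.
West: Wₕ = 0.19182442; term = 0.19182442²·(1 − 0.22105081)·294/1279 = 0.0065886085.
Sum = 0.24735446.
SE = √(0.24735446) = 0.49735.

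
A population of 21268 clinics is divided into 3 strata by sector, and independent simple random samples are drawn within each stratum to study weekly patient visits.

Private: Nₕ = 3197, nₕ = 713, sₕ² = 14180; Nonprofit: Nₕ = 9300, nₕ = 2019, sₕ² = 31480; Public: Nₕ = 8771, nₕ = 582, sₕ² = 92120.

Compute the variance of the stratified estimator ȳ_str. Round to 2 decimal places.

27.82

Var(ȳ_str) = Σₕ Wₕ²(1 − fₕ)sₕ²/nₕ with Wₕ = Nₕ/N, N = 21268.
Private: Wₕ = 0.15031973; term = 0.15031973²·(1 − 0.22302158)·14180/713 = 0.34916253.
Nonprofit: Wₕ = 0.43727666; term = 0.43727666²·(1 − 0.21709677)·31480/2019 = 2.334098.
Public: Wₕ = 0.41240361; term = 0.41240361²·(1 − 0.06635503)·92120/582 = 25.133769.
Sum = 27.81703.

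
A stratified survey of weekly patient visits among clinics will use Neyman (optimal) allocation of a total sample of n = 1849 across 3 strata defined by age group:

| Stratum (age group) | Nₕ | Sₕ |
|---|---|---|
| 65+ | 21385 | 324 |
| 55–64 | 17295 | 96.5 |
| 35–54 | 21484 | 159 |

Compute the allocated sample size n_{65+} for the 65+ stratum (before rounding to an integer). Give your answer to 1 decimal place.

Neyman allocation: nₕ = n·NₕSₕ / Σⱼ NⱼSⱼ.
Σ NⱼSⱼ = 21385·324 + 17295·96.5 + 21484·159 = 1.2013664 × 10^7.
n_{65+} = 1849·21385·324 / (1.2013664 × 10^7) = 1066.4.

1066.4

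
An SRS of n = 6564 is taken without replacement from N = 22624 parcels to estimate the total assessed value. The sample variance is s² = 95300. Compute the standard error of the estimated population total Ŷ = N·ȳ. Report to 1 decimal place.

Var(Ŷ) = N²·Var(ȳ) = N²·(1 − n/N)·s²/n.
f = 6564/22624 = 0.29013437; Var(ȳ) = 0.70986563·95300/6564 = 10.306245.
Var(Ŷ) = 22624² · 10.306245 = 5.2752038 × 10^9.
SE(Ŷ) = √(5.2752038 × 10^9) = 72630.6.

72630.6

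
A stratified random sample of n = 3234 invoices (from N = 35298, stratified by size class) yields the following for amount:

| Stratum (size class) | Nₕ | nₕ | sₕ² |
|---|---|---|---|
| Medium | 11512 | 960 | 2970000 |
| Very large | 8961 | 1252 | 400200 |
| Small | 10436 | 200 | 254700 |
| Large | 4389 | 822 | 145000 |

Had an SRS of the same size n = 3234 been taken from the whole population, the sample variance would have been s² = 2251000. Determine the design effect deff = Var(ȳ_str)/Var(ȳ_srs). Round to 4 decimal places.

0.6813

Var(ȳ_str) = Σ Wₕ²(1−fₕ)sₕ²/nₕ with Wₕ = Nₕ/35298:
  Medium: (11512/35298)²·(1−960/11512)·2970000/960 = 301.62726
  Very large: (8961/35298)²·(1−1252/8961)·400200/1252 = 17.722586
  Small: (10436/35298)²·(1−200/10436)·254700/200 = 109.18503
  Large: (4389/35298)²·(1−822/4389)·145000/822 = 2.2164844
  → Var(ȳ_str) = 430.75136.
Var(ȳ_srs) = (1 − 3234/35298)·2251000/3234 = 632.27073.
deff = 430.75136 / 632.27073 = 0.6813.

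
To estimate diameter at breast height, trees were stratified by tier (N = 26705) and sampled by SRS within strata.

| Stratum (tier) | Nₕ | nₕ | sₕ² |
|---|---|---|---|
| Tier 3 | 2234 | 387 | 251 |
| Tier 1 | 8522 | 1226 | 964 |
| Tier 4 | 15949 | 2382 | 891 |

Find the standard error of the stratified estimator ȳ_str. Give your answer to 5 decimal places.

Var(ȳ_str) = Σₕ Wₕ²(1 − fₕ)sₕ²/nₕ with Wₕ = Nₕ/N, N = 26705.
Tier 3: Wₕ = 0.08365475; term = 0.08365475²·(1 − 0.17323187)·251/387 = 0.0037525601.
Tier 1: Wₕ = 0.31911627; term = 0.31911627²·(1 − 0.14386294)·964/1226 = 0.068553204.
Tier 4: Wₕ = 0.59722898; term = 0.59722898²·(1 − 0.14935106)·891/2382 = 0.11349274.
Sum = 0.1857985.
SE = √(0.1857985) = 0.43104.

0.43104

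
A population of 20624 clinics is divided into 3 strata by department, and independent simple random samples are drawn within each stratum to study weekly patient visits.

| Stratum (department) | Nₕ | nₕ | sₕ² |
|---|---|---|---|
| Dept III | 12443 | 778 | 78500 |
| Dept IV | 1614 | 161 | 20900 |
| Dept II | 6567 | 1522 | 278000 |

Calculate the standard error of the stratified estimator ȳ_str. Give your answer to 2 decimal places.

7.03

Var(ȳ_str) = Σₕ Wₕ²(1 − fₕ)sₕ²/nₕ with Wₕ = Nₕ/N, N = 20624.
Dept III: Wₕ = 0.60332622; term = 0.60332622²·(1 − 0.06252511)·78500/778 = 34.431354.
Dept IV: Wₕ = 0.07825834; term = 0.07825834²·(1 − 0.09975217)·20900/161 = 0.71572099.
Dept II: Wₕ = 0.31841544; term = 0.31841544²·(1 − 0.23176489)·278000/1522 = 14.226974.
Sum = 49.374049.
SE = √(49.374049) = 7.03.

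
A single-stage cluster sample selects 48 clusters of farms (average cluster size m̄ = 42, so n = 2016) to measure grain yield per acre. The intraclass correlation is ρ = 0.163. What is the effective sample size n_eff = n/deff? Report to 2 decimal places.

262.40

deff = 1 + (42 − 1)·0.163 = 1 + 6.683 = 7.683.
n_eff = 2016 / 7.683 = 262.40.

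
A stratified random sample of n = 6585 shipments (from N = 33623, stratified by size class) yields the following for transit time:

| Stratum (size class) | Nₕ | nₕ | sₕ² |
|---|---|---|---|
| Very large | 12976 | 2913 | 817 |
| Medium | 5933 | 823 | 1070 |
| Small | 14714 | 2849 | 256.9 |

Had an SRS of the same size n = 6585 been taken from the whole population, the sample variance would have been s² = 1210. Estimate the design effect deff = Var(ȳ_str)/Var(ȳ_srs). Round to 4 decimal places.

Var(ȳ_str) = Σ Wₕ²(1−fₕ)sₕ²/nₕ with Wₕ = Nₕ/33623:
  Very large: (12976/33623)²·(1−2913/12976)·817/2913 = 0.032394924
  Medium: (5933/33623)²·(1−823/5933)·1070/823 = 0.034866333
  Small: (14714/33623)²·(1−2849/14714)·256.9/2849 = 0.013925065
  → Var(ȳ_str) = 0.081186322.
Var(ȳ_srs) = (1 − 6585/33623)·1210/6585 = 0.14776368.
deff = 0.081186322 / 0.14776368 = 0.5494.

0.5494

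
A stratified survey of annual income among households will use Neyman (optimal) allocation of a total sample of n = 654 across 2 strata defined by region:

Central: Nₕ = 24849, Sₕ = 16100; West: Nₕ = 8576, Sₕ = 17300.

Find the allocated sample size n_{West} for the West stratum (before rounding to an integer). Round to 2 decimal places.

176.92

Neyman allocation: nₕ = n·NₕSₕ / Σⱼ NⱼSⱼ.
Σ NⱼSⱼ = 24849·16100 + 8576·17300 = 5.484337 × 10^8.
n_{West} = 654·8576·17300 / (5.484337 × 10^8) = 176.92.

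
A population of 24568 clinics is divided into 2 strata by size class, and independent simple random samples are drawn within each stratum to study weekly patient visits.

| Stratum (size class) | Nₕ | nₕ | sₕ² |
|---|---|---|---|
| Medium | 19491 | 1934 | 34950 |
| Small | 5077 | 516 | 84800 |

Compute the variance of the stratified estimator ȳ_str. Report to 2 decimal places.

Var(ȳ_str) = Σₕ Wₕ²(1 − fₕ)sₕ²/nₕ with Wₕ = Nₕ/N, N = 24568.
Medium: Wₕ = 0.79334907; term = 0.79334907²·(1 − 0.09922528)·34950/1934 = 10.245556.
Small: Wₕ = 0.20665093; term = 0.20665093²·(1 − 0.10163482)·84800/516 = 6.3048358.
Sum = 16.550392.

16.55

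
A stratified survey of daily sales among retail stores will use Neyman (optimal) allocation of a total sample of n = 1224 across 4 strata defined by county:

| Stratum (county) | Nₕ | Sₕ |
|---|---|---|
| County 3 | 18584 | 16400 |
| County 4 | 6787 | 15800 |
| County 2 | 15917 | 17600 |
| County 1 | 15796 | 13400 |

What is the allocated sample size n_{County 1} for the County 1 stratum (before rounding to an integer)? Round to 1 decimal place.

286.7

Neyman allocation: nₕ = n·NₕSₕ / Σⱼ NⱼSⱼ.
Σ NⱼSⱼ = 18584·16400 + 6787·15800 + 15917·17600 + 15796·13400 = 9.038178 × 10^8.
n_{County 1} = 1224·15796·13400 / (9.038178 × 10^8) = 286.7.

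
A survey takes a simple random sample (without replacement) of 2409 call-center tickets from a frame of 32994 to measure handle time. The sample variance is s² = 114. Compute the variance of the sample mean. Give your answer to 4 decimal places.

0.0439

Under SRS without replacement, Var(ȳ) = (1 − f)·s²/n with f = n/N = 2409/32994 = 0.07301328.
Var(ȳ) = (1 − 0.07301328)·114/2409 = 0.92698672·0.04732254 = 0.043867367.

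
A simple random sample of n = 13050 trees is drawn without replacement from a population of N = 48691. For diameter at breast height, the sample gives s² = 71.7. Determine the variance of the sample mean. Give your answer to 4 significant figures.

Under SRS without replacement, Var(ȳ) = (1 − f)·s²/n with f = n/N = 13050/48691 = 0.26801668.
Var(ȳ) = (1 − 0.26801668)·71.7/13050 = 0.73198332·0.0054942529 = 0.0040217015.

0.004022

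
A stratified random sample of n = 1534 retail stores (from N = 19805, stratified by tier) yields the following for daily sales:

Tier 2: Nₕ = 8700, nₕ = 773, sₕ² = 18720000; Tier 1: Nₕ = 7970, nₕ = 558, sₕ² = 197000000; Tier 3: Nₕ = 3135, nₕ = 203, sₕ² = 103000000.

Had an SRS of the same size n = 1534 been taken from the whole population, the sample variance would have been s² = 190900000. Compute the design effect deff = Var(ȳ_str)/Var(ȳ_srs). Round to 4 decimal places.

0.6038

Var(ȳ_str) = Σ Wₕ²(1−fₕ)sₕ²/nₕ with Wₕ = Nₕ/19805:
  Tier 2: (8700/19805)²·(1−773/8700)·18720000/773 = 4257.9913
  Tier 1: (7970/19805)²·(1−558/7970)·197000000/558 = 53171.152
  Tier 3: (3135/19805)²·(1−203/3135)·103000000/203 = 11890.305
  → Var(ȳ_str) = 69319.448.
Var(ȳ_srs) = (1 − 1534/19805)·190900000/1534 = 114806.91.
deff = 69319.448 / 114806.91 = 0.6038.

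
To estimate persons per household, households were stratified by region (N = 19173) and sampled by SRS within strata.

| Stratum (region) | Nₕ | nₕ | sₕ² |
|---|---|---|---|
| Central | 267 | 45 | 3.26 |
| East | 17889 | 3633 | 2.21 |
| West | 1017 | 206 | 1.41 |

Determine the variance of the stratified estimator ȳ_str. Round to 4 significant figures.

4.491 × 10^-4

Var(ȳ_str) = Σₕ Wₕ²(1 − fₕ)sₕ²/nₕ with Wₕ = Nₕ/N, N = 19173.
Central: Wₕ = 0.01392583; term = 0.01392583²·(1 − 0.16853933)·3.26/45 = 1.1681246 × 10^-5.
East: Wₕ = 0.93303082; term = 0.93303082²·(1 − 0.20308570)·2.21/3633 = 4.2201752 × 10^-4.
West: Wₕ = 0.05304334; term = 0.05304334²·(1 − 0.20255654)·1.41/206 = 1.5357254 × 10^-5.
Sum = 4.4905602 × 10^-4.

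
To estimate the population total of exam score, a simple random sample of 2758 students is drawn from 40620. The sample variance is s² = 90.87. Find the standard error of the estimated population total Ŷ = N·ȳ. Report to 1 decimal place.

Var(Ŷ) = N²·Var(ȳ) = N²·(1 − n/N)·s²/n.
f = 2758/40620 = 0.06789759; Var(ȳ) = 0.93210241·90.87/2758 = 0.030710713.
Var(Ŷ) = 40620² · 0.030710713 = 5.0672197 × 10^7.
SE(Ŷ) = √(5.0672197 × 10^7) = 7118.4.

7118.4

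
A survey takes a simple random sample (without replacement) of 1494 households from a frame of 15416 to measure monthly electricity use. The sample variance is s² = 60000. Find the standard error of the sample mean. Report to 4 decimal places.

Under SRS without replacement, Var(ȳ) = (1 − f)·s²/n with f = n/N = 1494/15416 = 0.09691230.
Var(ȳ) = (1 − 0.09691230)·60000/1494 = 0.90308770·40.160643 = 36.268582.
SE(ȳ) = √(36.268582) = 6.0223.

6.0223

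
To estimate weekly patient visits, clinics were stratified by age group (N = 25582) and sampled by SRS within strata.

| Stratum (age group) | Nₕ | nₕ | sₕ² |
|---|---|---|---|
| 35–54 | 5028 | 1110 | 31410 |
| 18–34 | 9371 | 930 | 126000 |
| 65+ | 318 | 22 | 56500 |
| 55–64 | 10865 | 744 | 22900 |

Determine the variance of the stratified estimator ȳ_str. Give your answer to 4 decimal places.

22.7687

Var(ȳ_str) = Σₕ Wₕ²(1 − fₕ)sₕ²/nₕ with Wₕ = Nₕ/N, N = 25582.
35–54: Wₕ = 0.19654445; term = 0.19654445²·(1 − 0.22076372)·31410/1110 = 0.85179614.
18–34: Wₕ = 0.36631225; term = 0.36631225²·(1 − 0.09924234)·126000/930 = 16.375646.
65+: Wₕ = 0.01243062; term = 0.01243062²·(1 − 0.06918239)·56500/22 = 0.3693819.
55–64: Wₕ = 0.42471269; term = 0.42471269²·(1 − 0.06847676)·22900/744 = 5.1718594.
Sum = 22.768683.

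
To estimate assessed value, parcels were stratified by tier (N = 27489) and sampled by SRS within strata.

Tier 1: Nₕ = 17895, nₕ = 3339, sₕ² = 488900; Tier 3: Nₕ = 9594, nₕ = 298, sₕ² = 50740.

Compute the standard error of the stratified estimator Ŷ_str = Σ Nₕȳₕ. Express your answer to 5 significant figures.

230920

Var(Ŷ_str) = Σₕ Nₕ²(1 − fₕ)sₕ²/nₕ.
Tier 1: 17895²·(1 − 3339/17895)·488900/3339 = 3.8139708 × 10^10.
Tier 3: 9594²·(1 − 298/9594)·50740/298 = 1.5185533 × 10^10.
Sum = 5.3325241 × 10^10.
SE = √(5.3325241 × 10^10) = 230920.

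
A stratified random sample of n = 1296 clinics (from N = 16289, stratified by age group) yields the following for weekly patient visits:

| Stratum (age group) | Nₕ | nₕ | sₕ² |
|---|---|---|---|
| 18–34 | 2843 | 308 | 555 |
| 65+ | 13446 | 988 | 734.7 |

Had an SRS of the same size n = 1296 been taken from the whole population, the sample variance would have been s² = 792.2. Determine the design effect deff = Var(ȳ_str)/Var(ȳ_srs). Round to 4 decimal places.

Var(ȳ_str) = Σ Wₕ²(1−fₕ)sₕ²/nₕ with Wₕ = Nₕ/16289:
  18–34: (2843/16289)²·(1−308/2843)·555/308 = 0.04894499
  65+: (13446/16289)²·(1−988/13446)·734.7/988 = 0.46946766
  → Var(ȳ_str) = 0.51841265.
Var(ȳ_srs) = (1 − 1296/16289)·792.2/1296 = 0.56263138.
deff = 0.51841265 / 0.56263138 = 0.9214.

0.9214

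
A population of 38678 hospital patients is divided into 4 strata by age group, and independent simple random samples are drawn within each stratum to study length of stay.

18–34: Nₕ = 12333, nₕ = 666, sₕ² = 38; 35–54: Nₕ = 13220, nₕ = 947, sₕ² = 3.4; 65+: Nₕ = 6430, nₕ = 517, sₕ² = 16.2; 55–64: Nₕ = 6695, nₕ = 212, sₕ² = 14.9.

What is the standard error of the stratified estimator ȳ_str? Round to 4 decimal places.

Var(ȳ_str) = Σₕ Wₕ²(1 − fₕ)sₕ²/nₕ with Wₕ = Nₕ/N, N = 38678.
18–34: Wₕ = 0.31886344; term = 0.31886344²·(1 − 0.05400146)·38/666 = 0.005487939.
35–54: Wₕ = 0.34179637; term = 0.34179637²·(1 − 0.07163389)·3.4/947 = 3.8938849 × 10^-4.
65+: Wₕ = 0.16624438; term = 0.16624438²·(1 − 0.08040435)·16.2/517 = 7.9637076 × 10^-4.
55–64: Wₕ = 0.17309582; term = 0.17309582²·(1 − 0.03166542)·14.9/212 = 0.0020391491.
Sum = 0.0087128474.
SE = √(0.0087128474) = 0.0933.

0.0933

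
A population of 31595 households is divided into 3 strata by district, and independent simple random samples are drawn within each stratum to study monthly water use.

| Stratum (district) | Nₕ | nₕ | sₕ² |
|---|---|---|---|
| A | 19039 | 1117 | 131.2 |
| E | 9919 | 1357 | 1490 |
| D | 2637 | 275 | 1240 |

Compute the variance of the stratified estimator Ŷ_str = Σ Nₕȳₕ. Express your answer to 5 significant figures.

1.6141 × 10^8

Var(Ŷ_str) = Σₕ Nₕ²(1 − fₕ)sₕ²/nₕ.
A: 19039²·(1 − 1117/19039)·131.2/1117 = 4.0078482 × 10^7.
E: 9919²·(1 − 1357/9919)·1490/1357 = 9.3250149 × 10^7.
D: 2637²·(1 − 275/2637)·1240/275 = 2.8085297 × 10^7.
Sum = 1.6141393 × 10^8.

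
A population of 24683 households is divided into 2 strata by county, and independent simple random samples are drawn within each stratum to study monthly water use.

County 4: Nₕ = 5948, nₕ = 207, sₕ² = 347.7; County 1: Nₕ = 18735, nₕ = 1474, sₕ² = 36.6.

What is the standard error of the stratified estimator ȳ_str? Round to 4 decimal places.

0.3276

Var(ȳ_str) = Σₕ Wₕ²(1 − fₕ)sₕ²/nₕ with Wₕ = Nₕ/N, N = 24683.
County 4: Wₕ = 0.24097557; term = 0.24097557²·(1 − 0.03480161)·347.7/207 = 0.094144936.
County 1: Wₕ = 0.75902443; term = 0.75902443²·(1 − 0.07867627)·36.6/1474 = 0.013179756.
Sum = 0.10732469.
SE = √(0.10732469) = 0.3276.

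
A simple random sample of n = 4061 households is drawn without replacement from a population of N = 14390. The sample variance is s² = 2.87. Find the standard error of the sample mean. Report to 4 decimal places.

0.0225

Under SRS without replacement, Var(ȳ) = (1 − f)·s²/n with f = n/N = 4061/14390 = 0.28220987.
Var(ȳ) = (1 − 0.28220987)·2.87/4061 = 0.71779013·7.0672248 × 10^-4 = 5.0727842 × 10^-4.
SE(ȳ) = √(5.0727842 × 10^-4) = 0.0225.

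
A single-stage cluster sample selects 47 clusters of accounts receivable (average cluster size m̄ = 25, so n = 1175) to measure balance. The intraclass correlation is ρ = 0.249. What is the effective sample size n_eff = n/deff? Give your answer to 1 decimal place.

168.4

deff = 1 + (25 − 1)·0.249 = 1 + 5.976 = 6.976.
n_eff = 1175 / 6.976 = 168.4.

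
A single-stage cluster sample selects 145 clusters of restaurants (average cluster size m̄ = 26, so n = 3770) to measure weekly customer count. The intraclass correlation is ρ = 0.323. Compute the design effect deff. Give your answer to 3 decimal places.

9.075

deff = 1 + (26 − 1)·0.323 = 1 + 8.075 = 9.075.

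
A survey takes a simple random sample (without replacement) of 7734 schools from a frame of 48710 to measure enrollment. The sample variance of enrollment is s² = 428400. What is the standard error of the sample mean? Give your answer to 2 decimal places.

6.83

Under SRS without replacement, Var(ȳ) = (1 − f)·s²/n with f = n/N = 7734/48710 = 0.15877643.
Var(ȳ) = (1 − 0.15877643)·428400/7734 = 0.84122357·55.391777 = 46.596868.
SE(ȳ) = √(46.596868) = 6.83.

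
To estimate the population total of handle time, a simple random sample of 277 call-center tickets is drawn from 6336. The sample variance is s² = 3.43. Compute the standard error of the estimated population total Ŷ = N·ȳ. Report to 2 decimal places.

Var(Ŷ) = N²·Var(ȳ) = N²·(1 − n/N)·s²/n.
f = 277/6336 = 0.04371843; Var(ȳ) = 0.95628157·3.43/277 = 0.01184132.
Var(Ŷ) = 6336² · 0.01184132 = 475368.56.
SE(Ŷ) = √(475368.56) = 689.47.

689.47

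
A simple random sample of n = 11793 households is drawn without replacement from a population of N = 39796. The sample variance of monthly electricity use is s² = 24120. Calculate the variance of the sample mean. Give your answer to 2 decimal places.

Under SRS without replacement, Var(ȳ) = (1 − f)·s²/n with f = n/N = 11793/39796 = 0.29633632.
Var(ȳ) = (1 − 0.29633632)·24120/11793 = 0.70366368·2.0452811 = 1.43919.

1.44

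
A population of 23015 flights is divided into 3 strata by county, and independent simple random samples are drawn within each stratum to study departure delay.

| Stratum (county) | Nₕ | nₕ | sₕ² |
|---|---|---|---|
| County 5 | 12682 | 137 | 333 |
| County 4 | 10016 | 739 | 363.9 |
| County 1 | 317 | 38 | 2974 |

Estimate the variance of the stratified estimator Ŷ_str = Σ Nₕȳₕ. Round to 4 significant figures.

4.394 × 10^8

Var(Ŷ_str) = Σₕ Nₕ²(1 − fₕ)sₕ²/nₕ.
County 5: 12682²·(1 − 137/12682)·333/137 = 3.8670704 × 10^8.
County 4: 10016²·(1 − 739/10016)·363.9/739 = 4.5755098 × 10^7.
County 1: 317²·(1 − 38/317)·2974/38 = 6.9218285 × 10^6.
Sum = 4.3938397 × 10^8.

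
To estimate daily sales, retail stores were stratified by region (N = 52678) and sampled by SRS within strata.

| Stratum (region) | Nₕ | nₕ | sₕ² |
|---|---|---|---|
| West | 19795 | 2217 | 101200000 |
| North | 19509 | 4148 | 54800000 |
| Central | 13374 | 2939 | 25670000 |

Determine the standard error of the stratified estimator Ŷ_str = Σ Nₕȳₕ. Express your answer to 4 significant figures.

4.589 × 10^6

Var(Ŷ_str) = Σₕ Nₕ²(1 − fₕ)sₕ²/nₕ.
West: 19795²·(1 − 2217/19795)·101200000/2217 = 1.5883265 × 10^13.
North: 19509²·(1 − 4148/19509)·54800000/4148 = 3.9590985 × 10^12.
Central: 13374²·(1 − 2939/13374)·25670000/2939 = 1.2189336 × 10^12.
Sum = 2.1061297 × 10^13.
SE = √(2.1061297 × 10^13) = 4.589 × 10^6.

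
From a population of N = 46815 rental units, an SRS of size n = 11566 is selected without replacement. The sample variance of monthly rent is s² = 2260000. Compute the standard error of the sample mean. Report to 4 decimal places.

12.1295

Under SRS without replacement, Var(ȳ) = (1 − f)·s²/n with f = n/N = 11566/46815 = 0.24705757.
Var(ȳ) = (1 − 0.24705757)·2260000/11566 = 0.75294243·195.40031 = 147.12519.
SE(ȳ) = √(147.12519) = 12.1295.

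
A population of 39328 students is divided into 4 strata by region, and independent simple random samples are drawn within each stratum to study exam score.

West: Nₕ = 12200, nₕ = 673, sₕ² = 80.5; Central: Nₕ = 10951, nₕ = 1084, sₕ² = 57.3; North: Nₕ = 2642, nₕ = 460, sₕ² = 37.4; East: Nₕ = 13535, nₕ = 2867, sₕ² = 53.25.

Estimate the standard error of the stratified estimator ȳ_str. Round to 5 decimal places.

0.12886

Var(ȳ_str) = Σₕ Wₕ²(1 − fₕ)sₕ²/nₕ with Wₕ = Nₕ/N, N = 39328.
West: Wₕ = 0.31021155; term = 0.31021155²·(1 − 0.05516393)·80.5/673 = 0.0108756.
Central: Wₕ = 0.27845301; term = 0.27845301²·(1 − 0.09898639)·57.3/1084 = 0.0036928403.
North: Wₕ = 0.06717860; term = 0.06717860²·(1 − 0.17411052)·37.4/460 = 3.0303836 × 10^-4.
East: Wₕ = 0.34415683; term = 0.34415683²·(1 − 0.21182120)·53.25/2867 = 0.0017339216.
Sum = 0.0166054.
SE = √(0.0166054) = 0.12886.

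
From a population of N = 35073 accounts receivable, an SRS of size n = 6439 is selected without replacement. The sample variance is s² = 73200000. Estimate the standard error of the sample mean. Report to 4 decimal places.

Under SRS without replacement, Var(ȳ) = (1 − f)·s²/n with f = n/N = 6439/35073 = 0.18358852.
Var(ȳ) = (1 − 0.18358852)·73200000/6439 = 0.81641148·11368.225 = 9281.1494.
SE(ȳ) = √(9281.1494) = 96.3387.

96.3387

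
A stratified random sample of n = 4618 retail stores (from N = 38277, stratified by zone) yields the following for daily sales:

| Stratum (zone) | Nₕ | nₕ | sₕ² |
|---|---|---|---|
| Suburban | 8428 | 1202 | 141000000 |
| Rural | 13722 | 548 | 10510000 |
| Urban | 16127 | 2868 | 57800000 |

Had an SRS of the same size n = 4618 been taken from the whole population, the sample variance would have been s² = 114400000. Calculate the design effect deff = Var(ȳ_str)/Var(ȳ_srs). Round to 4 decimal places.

Var(ȳ_str) = Σ Wₕ²(1−fₕ)sₕ²/nₕ with Wₕ = Nₕ/38277:
  Suburban: (8428/38277)²·(1−1202/8428)·141000000/1202 = 4875.9736
  Rural: (13722/38277)²·(1−548/13722)·10510000/548 = 2366.3634
  Urban: (16127/38277)²·(1−2868/16127)·57800000/2868 = 2941.2861
  → Var(ȳ_str) = 10183.623.
Var(ȳ_srs) = (1 − 4618/38277)·114400000/4618 = 21783.889.
deff = 10183.623 / 21783.889 = 0.4675.

0.4675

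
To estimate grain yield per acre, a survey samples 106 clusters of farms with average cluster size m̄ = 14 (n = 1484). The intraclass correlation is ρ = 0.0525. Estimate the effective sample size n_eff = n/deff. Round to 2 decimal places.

882.02

deff = 1 + (14 − 1)·0.0525 = 1 + 0.6825 = 1.6825.
n_eff = 1484 / 1.6825 = 882.02.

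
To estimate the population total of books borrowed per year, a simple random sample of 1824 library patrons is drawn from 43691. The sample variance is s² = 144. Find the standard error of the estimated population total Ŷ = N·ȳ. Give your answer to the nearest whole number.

Var(Ŷ) = N²·Var(ȳ) = N²·(1 − n/N)·s²/n.
f = 1824/43691 = 0.04174773; Var(ȳ) = 0.95825227·144/1824 = 0.075651495.
Var(Ŷ) = 43691² · 0.075651495 = 1.444114 × 10^8.
SE(Ŷ) = √(1.444114 × 10^8) = 12017.

12017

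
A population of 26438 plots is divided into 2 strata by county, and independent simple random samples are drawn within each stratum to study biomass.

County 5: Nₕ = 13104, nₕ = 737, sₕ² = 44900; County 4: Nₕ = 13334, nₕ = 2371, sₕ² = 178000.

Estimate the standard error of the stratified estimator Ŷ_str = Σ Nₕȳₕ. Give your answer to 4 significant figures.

Var(Ŷ_str) = Σₕ Nₕ²(1 − fₕ)sₕ²/nₕ.
County 5: 13104²·(1 − 737/13104)·44900/737 = 9.8729537 × 10^9.
County 4: 13334²·(1 − 2371/13334)·178000/2371 = 1.0974338 × 10^10.
Sum = 2.0847292 × 10^10.
SE = √(2.0847292 × 10^10) = 144400.

144400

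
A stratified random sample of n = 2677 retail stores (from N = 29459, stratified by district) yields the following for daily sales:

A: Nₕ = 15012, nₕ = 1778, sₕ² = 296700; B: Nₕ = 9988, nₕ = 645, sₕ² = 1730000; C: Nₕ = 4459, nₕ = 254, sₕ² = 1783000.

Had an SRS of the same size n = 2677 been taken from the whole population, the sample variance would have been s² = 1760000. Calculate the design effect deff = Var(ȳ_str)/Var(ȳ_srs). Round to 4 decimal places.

0.8002

Var(ȳ_str) = Σ Wₕ²(1−fₕ)sₕ²/nₕ with Wₕ = Nₕ/29459:
  A: (15012/29459)²·(1−1778/15012)·296700/1778 = 38.201417
  B: (9988/29459)²·(1−645/9988)·1730000/645 = 288.41329
  C: (4459/29459)²·(1−254/4459)·1783000/254 = 151.66491
  → Var(ȳ_str) = 478.27962.
Var(ȳ_srs) = (1 − 2677/29459)·1760000/2677 = 597.70832.
deff = 478.27962 / 597.70832 = 0.8002.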